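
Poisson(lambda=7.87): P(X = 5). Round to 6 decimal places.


P = e^(-lam) * lam^k / k!
e^(-7.87) ≈ 0.0003820344
lam^k = 7.87^5 ≈ 30190.733307
k! = 5! = 120
P = 0.0003820344 * 30190.733307 / 120 ≈ 0.096116

0.096116


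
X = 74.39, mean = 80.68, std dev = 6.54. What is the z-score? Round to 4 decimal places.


z = (X - mu) / sigma
X - mu = 74.39 - 80.68 = -6.29
z = -6.29 / 6.54 = -629/654 ≈ -0.961774

-0.9618


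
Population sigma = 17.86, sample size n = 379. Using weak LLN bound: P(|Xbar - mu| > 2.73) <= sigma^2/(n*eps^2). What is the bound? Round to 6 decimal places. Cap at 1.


bound = min(1, sigma^2/(n*eps^2))
sigma^2 = 17.86^2 = 318.9796
n*eps^2 = 379 * 2.73^2 = 379 * 7.4529 = 2824.6491
sigma^2/(n*eps^2) = 318.9796 / 2824.6491 ≈ 0.11292716

0.112927


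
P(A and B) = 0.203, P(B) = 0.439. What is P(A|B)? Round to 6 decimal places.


P(A|B) = P(A and B) / P(B) = 0.203 / 0.439 = 203/439 ≈ 0.46241458

0.462415


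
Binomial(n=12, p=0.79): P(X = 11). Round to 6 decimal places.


P = C(n,k) * p^k * (1-p)^(n-k)
C(12,11) = 12
p^k = 0.79^11 ≈ 0.07479938
(1-p)^(n-k) = 0.21^1 = 0.21
P = 12 * 0.07479938 * 0.21 ≈ 0.188494

0.188494


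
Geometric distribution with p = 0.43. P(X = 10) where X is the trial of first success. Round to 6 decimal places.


P = (1-p)^(k-1) * p
(1-p)^(k-1) = 0.57^9 ≈ 0.006351462
P = 0.006351462 * 0.43 ≈ 0.002731129

0.002731


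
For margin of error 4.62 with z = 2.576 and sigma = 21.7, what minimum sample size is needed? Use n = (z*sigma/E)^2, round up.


z*sigma/E = 2.576 * 21.7 / 4.62 = 9982/825 ≈ 12.099394
(z*sigma/E)^2 ≈ 146.395334
round up: n = 147

147


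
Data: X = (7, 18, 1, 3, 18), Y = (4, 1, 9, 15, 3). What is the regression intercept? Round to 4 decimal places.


a = ybar - b*xbar, where b = sum((xi-xbar)(yi-ybar)) / sum((xi-xbar)^2)
n = 5, xbar = 47/5 = 9.4, ybar = 32/5 = 6.4
Sxy = sum((xi-xbar)(yi-ybar)) = -146.8
Sxx = sum((xi-xbar)^2) = 265.2
b = Sxy / Sxx = -367/663 ≈ -0.553544
a = 6.4 - (-0.553544) * 9.4 = 7693/663 ≈ 11.603318

11.6033


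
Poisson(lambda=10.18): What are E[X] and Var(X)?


E[X] = Var(X) = lambda = 10.18

10.18, 10.18


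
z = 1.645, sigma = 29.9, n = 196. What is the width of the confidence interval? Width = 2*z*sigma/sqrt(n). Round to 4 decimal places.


width = 2*z*sigma/sqrt(n)
2*z*sigma = 2 * 1.645 * 29.9 = 98.371
sqrt(196) = 14
width = 98.371 / 14 = 7.0265

7.0265


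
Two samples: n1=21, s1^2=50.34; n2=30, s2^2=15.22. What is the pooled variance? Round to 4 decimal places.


sp^2 = ((n1-1)*s1^2 + (n2-1)*s2^2)/(n1+n2-2)
(n1-1)*s1^2 = 20 * 50.34 = 1006.8
(n2-1)*s2^2 = 29 * 15.22 = 441.38
numerator = 1006.8 + 441.38 = 1448.18
n1+n2-2 = 49
sp^2 = 1448.18 / 49 = 72409/2450 ≈ 29.554694

29.5547


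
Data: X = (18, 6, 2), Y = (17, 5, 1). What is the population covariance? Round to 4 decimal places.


Cov = (1/n)*sum((xi-xbar)(yi-ybar))
n = 3, xbar = 26/3 ≈ 8.666667, ybar = 23/3 ≈ 7.666667
sum((xi-xbar)(yi-ybar)) = 416/3 ≈ 138.666667
Cov = 138.666667 / 3 = 416/9 ≈ 46.222222

46.2222


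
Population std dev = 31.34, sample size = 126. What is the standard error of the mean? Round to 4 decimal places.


SE = sigma / sqrt(n)
sqrt(126) ≈ 11.224972
SE = 31.34 / 11.224972 ≈ 2.791989

2.7920


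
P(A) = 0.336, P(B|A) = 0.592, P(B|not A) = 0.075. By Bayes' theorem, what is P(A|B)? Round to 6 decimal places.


P(A|B) = P(B|A)*P(A) / P(B), P(B) = P(B|A)*P(A) + P(B|not A)*P(not A)
P(B|A)*P(A) = 0.592 * 0.336 = 0.198912
P(B|not A)*P(not A) = 0.075 * 0.664 = 0.0498
P(B) = 0.198912 + 0.0498 = 0.248712
P(A|B) = 0.198912 / 0.248712 ≈ 0.79976841

0.799768


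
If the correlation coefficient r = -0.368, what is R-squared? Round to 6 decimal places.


R^2 = r^2 = (-0.368)^2 = 0.135424

0.135424


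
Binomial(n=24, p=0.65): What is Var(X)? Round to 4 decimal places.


Var = n*p*(1-p) = 24 * 0.65 * 0.35 = 5.46

5.4600


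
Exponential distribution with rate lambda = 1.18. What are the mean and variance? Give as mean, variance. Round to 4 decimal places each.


mean = 1/lam, var = 1/lam^2
mean = 1 / 1.18 = 50/59 ≈ 0.847458
lam^2 = 1.18^2 = 1.3924
var = 1 / 1.3924 = 2500/3481 ≈ 0.718184

0.8475, 0.7182


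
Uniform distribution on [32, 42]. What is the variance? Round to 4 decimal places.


Var = (b-a)^2 / 12
(b-a)^2 = (42 - 32)^2 = 100
Var = 100/12 ≈ 8.333333

8.3333


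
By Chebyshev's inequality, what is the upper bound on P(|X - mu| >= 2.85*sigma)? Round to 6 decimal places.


P <= 1/k^2
k^2 = 2.85^2 = 8.1225
1/k^2 = 1 / 8.1225 = 400/3249 ≈ 0.12311480

0.123115


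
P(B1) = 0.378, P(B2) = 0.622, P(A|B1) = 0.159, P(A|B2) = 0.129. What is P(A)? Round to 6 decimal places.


P(A) = P(A|B1)*P(B1) + P(A|B2)*P(B2)
P(A|B1)*P(B1) = 0.159 * 0.378 = 0.060102
P(A|B2)*P(B2) = 0.129 * 0.622 = 0.080238
P(A) = 0.060102 + 0.080238 = 0.14034

0.140340


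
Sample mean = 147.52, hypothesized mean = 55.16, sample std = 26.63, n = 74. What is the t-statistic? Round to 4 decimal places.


t = (xbar - mu0) / (s/sqrt(n))
xbar - mu0 = 147.52 - 55.16 = 92.36
sqrt(74) ≈ 8.60232527
s/sqrt(n) = 26.63 / 8.60232527 ≈ 3.09567462
t = 92.36 / 3.09567462 ≈ 29.835177

29.8352


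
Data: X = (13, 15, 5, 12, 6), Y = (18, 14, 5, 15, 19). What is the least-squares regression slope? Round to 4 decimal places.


b = sum((xi-xbar)(yi-ybar)) / sum((xi-xbar)^2)
n = 5, xbar = 51/5 = 10.2, ybar = 71/5 = 14.2
Sxy = sum((xi-xbar)(yi-ybar)) = 38.8
Sxx = sum((xi-xbar)^2) = 78.8
b = Sxy / Sxx = 97/197 ≈ 0.492386

0.4924


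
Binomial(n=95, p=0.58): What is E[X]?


E[X] = n*p = 95 * 0.58 = 55.1

55.1


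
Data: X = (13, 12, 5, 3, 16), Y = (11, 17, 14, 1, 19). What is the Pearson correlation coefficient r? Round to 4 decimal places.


r = sum((xi-xbar)(yi-ybar)) / sqrt(sum((xi-xbar)^2) * sum((yi-ybar)^2))
n = 5, xbar = 49/5 = 9.8, ybar = 62/5 = 12.4
Sxy = sum((xi-xbar)(yi-ybar)) = 116.4
Sxx = sum((xi-xbar)^2) = 122.8
Syy = sum((yi-ybar)^2) = 199.2
sqrt(Sxx*Syy) ≈ 156.402558
r = Sxy / sqrt(Sxx*Syy) = 116.4 / 156.402558 ≈ 0.744233

0.7442


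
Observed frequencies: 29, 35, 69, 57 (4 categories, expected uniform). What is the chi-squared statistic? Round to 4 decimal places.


chi2 = sum((O-E)^2/E), E = total/4
total = 190, E = 190/4 = 47.5
(29 - 47.5)^2 / 47.5 = 342.25 / 47.5 = 1369/190 ≈ 7.205263
(35 - 47.5)^2 / 47.5 = 156.25 / 47.5 = 125/38 ≈ 3.289474
(69 - 47.5)^2 / 47.5 = 462.25 / 47.5 = 1849/190 ≈ 9.731579
(57 - 47.5)^2 / 47.5 = 90.25 / 47.5 = 1.9
chi2 = 2102/95 ≈ 22.126316

22.1263


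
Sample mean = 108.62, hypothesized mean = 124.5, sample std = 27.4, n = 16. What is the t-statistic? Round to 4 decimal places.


t = (xbar - mu0) / (s/sqrt(n))
xbar - mu0 = 108.62 - 124.5 = -15.88
sqrt(16) = 4
s/sqrt(n) = 27.4 / 4 = 6.85
t = -15.88 / 6.85 = -1588/685 ≈ -2.318248

-2.3182


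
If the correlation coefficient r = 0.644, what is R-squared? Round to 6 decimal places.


R^2 = r^2 = (0.644)^2 = 0.414736

0.414736


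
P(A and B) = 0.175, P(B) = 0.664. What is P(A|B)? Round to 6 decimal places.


P(A|B) = P(A and B) / P(B) = 0.175 / 0.664 = 175/664 ≈ 0.26355422

0.263554


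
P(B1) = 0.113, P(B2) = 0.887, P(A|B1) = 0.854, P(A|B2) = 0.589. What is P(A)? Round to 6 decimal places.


P(A) = P(A|B1)*P(B1) + P(A|B2)*P(B2)
P(A|B1)*P(B1) = 0.854 * 0.113 = 0.096502
P(A|B2)*P(B2) = 0.589 * 0.887 = 0.522443
P(A) = 0.096502 + 0.522443 = 0.618945

0.618945


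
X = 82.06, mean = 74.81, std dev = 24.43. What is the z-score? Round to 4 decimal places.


z = (X - mu) / sigma
X - mu = 82.06 - 74.81 = 7.25
z = 7.25 / 24.43 = 725/2443 ≈ 0.296766

0.2968


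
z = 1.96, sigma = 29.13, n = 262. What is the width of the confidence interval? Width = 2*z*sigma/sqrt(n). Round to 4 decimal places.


width = 2*z*sigma/sqrt(n)
2*z*sigma = 2 * 1.96 * 29.13 = 114.1896
sqrt(262) ≈ 16.186414
width = 114.1896 / 16.186414 ≈ 7.054657

7.0547


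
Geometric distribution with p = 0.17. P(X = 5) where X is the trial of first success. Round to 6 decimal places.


P = (1-p)^(k-1) * p
(1-p)^(k-1) = 0.83^4 ≈ 0.4745832
P = 0.4745832 * 0.17 ≈ 0.08067915

0.080679


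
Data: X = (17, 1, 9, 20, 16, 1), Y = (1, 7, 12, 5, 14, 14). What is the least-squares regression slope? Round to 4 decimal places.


b = sum((xi-xbar)(yi-ybar)) / sum((xi-xbar)^2)
n = 6, xbar = 64/6 = 32/3 ≈ 10.666667, ybar = 53/6 ≈ 8.833333
Sxy = sum((xi-xbar)(yi-ybar)) = -286/3 ≈ -95.333333
Sxx = sum((xi-xbar)^2) = 1036/3 ≈ 345.333333
b = Sxy / Sxx = -143/518 ≈ -0.276062

-0.2761


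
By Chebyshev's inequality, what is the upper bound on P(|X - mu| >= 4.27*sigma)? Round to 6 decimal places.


P <= 1/k^2
k^2 = 4.27^2 = 18.2329
1/k^2 = 1 / 18.2329 ≈ 0.05484591

0.054846


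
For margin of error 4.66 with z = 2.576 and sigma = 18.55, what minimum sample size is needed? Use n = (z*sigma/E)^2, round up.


z*sigma/E = 2.576 * 18.55 / 4.66 = 59731/5825 ≈ 10.254249
(z*sigma/E)^2 ≈ 105.149621
round up: n = 106

106


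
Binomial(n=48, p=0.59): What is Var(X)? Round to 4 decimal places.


Var = n*p*(1-p) = 48 * 0.59 * 0.41 = 11.6112

11.6112


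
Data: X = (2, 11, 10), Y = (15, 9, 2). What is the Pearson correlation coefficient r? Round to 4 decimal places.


r = sum((xi-xbar)(yi-ybar)) / sqrt(sum((xi-xbar)^2) * sum((yi-ybar)^2))
n = 3, xbar = 23/3 ≈ 7.666667, ybar = 26/3 ≈ 8.666667
Sxy = sum((xi-xbar)(yi-ybar)) = -151/3 ≈ -50.333333
Sxx = sum((xi-xbar)^2) = 146/3 ≈ 48.666667
Syy = sum((yi-ybar)^2) = 254/3 ≈ 84.666667
sqrt(Sxx*Syy) ≈ 64.190688
r = Sxy / sqrt(Sxx*Syy) = -50.333333 / 64.190688 ≈ -0.784122

-0.7841


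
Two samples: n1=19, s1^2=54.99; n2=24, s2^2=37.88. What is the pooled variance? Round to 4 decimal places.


sp^2 = ((n1-1)*s1^2 + (n2-1)*s2^2)/(n1+n2-2)
(n1-1)*s1^2 = 18 * 54.99 = 989.82
(n2-1)*s2^2 = 23 * 37.88 = 871.24
numerator = 989.82 + 871.24 = 1861.06
n1+n2-2 = 41
sp^2 = 1861.06 / 41 = 93053/2050 ≈ 45.391707

45.3917


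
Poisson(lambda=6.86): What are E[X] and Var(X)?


E[X] = Var(X) = lambda = 6.86

6.86, 6.86


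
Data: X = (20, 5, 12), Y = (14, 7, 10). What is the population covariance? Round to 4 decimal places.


Cov = (1/n)*sum((xi-xbar)(yi-ybar))
n = 3, xbar = 37/3 ≈ 12.333333, ybar = 31/3 ≈ 10.333333
sum((xi-xbar)(yi-ybar)) = 158/3 ≈ 52.666667
Cov = 52.666667 / 3 = 158/9 ≈ 17.555556

17.5556


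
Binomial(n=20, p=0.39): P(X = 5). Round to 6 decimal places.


P = C(n,k) * p^k * (1-p)^(n-k)
C(20,5) = 15504
p^k = 0.39^5 ≈ 0.009022420
(1-p)^(n-k) = 0.61^15 ≈ 0.0006024868
P = 15504 * 0.009022420 * 0.0006024868 ≈ 0.084278

0.084278


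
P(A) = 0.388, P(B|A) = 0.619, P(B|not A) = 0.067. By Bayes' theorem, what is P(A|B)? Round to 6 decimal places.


P(A|B) = P(B|A)*P(A) / P(B), P(B) = P(B|A)*P(A) + P(B|not A)*P(not A)
P(B|A)*P(A) = 0.619 * 0.388 = 0.240172
P(B|not A)*P(not A) = 0.067 * 0.612 = 0.041004
P(B) = 0.240172 + 0.041004 = 0.281176
P(A|B) = 0.240172 / 0.281176 ≈ 0.85416963

0.854170


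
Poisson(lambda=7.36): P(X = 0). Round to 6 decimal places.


P = e^(-lam) * lam^k / k!
e^(-7.36) ≈ 0.0006361985
lam^k = 7.36^0 = 1
k! = 0! = 1
P = 0.0006361985 * 1 / 1 ≈ 0.000636

0.000636


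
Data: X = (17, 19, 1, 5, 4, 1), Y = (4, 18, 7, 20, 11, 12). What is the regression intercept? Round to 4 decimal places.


a = ybar - b*xbar, where b = sum((xi-xbar)(yi-ybar)) / sum((xi-xbar)^2)
n = 6, xbar = 47/6 ≈ 7.833333, ybar = 72/6 = 12
Sxy = sum((xi-xbar)(yi-ybar)) = 9
Sxx = sum((xi-xbar)^2) = 1949/6 ≈ 324.833333
b = Sxy / Sxx = 54/1949 ≈ 0.027707
a = 12 - 0.027707 * 7.833333 = 22965/1949 ≈ 11.782966

11.7830


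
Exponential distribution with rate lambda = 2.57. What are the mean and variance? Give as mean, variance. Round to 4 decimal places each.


mean = 1/lam, var = 1/lam^2
mean = 1 / 2.57 = 100/257 ≈ 0.389105
lam^2 = 2.57^2 = 6.6049
var = 1 / 6.6049 ≈ 0.151403

0.3891, 0.1514


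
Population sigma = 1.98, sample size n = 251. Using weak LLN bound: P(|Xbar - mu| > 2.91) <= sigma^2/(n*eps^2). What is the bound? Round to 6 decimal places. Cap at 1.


bound = min(1, sigma^2/(n*eps^2))
sigma^2 = 1.98^2 = 3.9204
n*eps^2 = 251 * 2.91^2 = 251 * 8.4681 = 2125.4931
sigma^2/(n*eps^2) = 3.9204 / 2125.4931 ≈ 0.00184447

0.001844


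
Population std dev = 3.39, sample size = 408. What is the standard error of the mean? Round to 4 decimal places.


SE = sigma / sqrt(n)
sqrt(408) ≈ 20.199010
SE = 3.39 / 20.199010 ≈ 0.167830

0.1678


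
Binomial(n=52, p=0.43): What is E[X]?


E[X] = n*p = 52 * 0.43 = 22.36

22.36


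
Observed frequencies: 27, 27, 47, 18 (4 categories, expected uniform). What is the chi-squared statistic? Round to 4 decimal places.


chi2 = sum((O-E)^2/E), E = total/4
total = 119, E = 119/4 = 29.75
(27 - 29.75)^2 / 29.75 = 7.5625 / 29.75 = 121/476 ≈ 0.254202
(27 - 29.75)^2 / 29.75 = 7.5625 / 29.75 = 121/476 ≈ 0.254202
(47 - 29.75)^2 / 29.75 = 297.5625 / 29.75 = 4761/476 ≈ 10.002101
(18 - 29.75)^2 / 29.75 = 138.0625 / 29.75 = 2209/476 ≈ 4.640756
chi2 = 1803/119 ≈ 15.151261

15.1513


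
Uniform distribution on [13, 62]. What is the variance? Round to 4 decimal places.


Var = (b-a)^2 / 12
(b-a)^2 = (62 - 13)^2 = 2401
Var = 2401/12 ≈ 200.083333

200.0833


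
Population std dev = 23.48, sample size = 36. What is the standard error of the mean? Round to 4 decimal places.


SE = sigma / sqrt(n)
sqrt(36) = 6
SE = 23.48 / 6 = 587/150 ≈ 3.913333

3.9133


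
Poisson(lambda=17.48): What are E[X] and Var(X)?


E[X] = Var(X) = lambda = 17.48

17.48, 17.48


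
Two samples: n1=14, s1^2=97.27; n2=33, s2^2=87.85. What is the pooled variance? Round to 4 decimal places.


sp^2 = ((n1-1)*s1^2 + (n2-1)*s2^2)/(n1+n2-2)
(n1-1)*s1^2 = 13 * 97.27 = 1264.51
(n2-1)*s2^2 = 32 * 87.85 = 2811.2
numerator = 1264.51 + 2811.2 = 4075.71
n1+n2-2 = 45
sp^2 = 4075.71 / 45 = 135857/1500 ≈ 90.571333

90.5713


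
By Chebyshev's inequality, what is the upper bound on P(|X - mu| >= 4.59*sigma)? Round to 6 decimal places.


P <= 1/k^2
k^2 = 4.59^2 = 21.0681
1/k^2 = 1 / 21.0681 ≈ 0.04746512

0.047465


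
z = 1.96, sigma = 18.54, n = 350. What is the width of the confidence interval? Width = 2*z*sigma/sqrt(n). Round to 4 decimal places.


width = 2*z*sigma/sqrt(n)
2*z*sigma = 2 * 1.96 * 18.54 = 72.6768
sqrt(350) ≈ 18.708287
width = 72.6768 / 18.708287 ≈ 3.884738

3.8847


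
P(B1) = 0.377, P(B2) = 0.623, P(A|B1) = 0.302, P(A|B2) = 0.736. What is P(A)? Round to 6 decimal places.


P(A) = P(A|B1)*P(B1) + P(A|B2)*P(B2)
P(A|B1)*P(B1) = 0.302 * 0.377 = 0.113854
P(A|B2)*P(B2) = 0.736 * 0.623 = 0.458528
P(A) = 0.113854 + 0.458528 = 0.572382

0.572382


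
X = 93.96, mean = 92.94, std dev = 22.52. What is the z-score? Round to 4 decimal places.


z = (X - mu) / sigma
X - mu = 93.96 - 92.94 = 1.02
z = 1.02 / 22.52 = 51/1126 ≈ 0.045293

0.0453


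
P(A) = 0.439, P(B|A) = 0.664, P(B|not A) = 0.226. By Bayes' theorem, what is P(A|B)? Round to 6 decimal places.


P(A|B) = P(B|A)*P(A) / P(B), P(B) = P(B|A)*P(A) + P(B|not A)*P(not A)
P(B|A)*P(A) = 0.664 * 0.439 = 0.291496
P(B|not A)*P(not A) = 0.226 * 0.561 = 0.126786
P(B) = 0.291496 + 0.126786 = 0.418282
P(A|B) = 0.291496 / 0.418282 ≈ 0.69688870

0.696889


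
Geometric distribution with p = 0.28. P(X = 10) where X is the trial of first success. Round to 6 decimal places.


P = (1-p)^(k-1) * p
(1-p)^(k-1) = 0.72^9 ≈ 0.05199870
P = 0.05199870 * 0.28 ≈ 0.01455964

0.014560


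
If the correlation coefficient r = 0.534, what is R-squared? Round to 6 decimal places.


R^2 = r^2 = (0.534)^2 = 0.285156

0.285156


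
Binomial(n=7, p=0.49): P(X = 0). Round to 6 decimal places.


P = C(n,k) * p^k * (1-p)^(n-k)
C(7,0) = 1
p^k = 0.49^0 = 1
(1-p)^(n-k) = 0.51^7 ≈ 0.008974107
P = 1 * 1 * 0.008974107 ≈ 0.008974

0.008974


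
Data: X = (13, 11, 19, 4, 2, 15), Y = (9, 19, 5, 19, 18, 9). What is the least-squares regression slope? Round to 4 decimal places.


b = sum((xi-xbar)(yi-ybar)) / sum((xi-xbar)^2)
n = 6, xbar = 64/6 = 32/3 ≈ 10.666667, ybar = 79/6 ≈ 13.166667
Sxy = sum((xi-xbar)(yi-ybar)) = -524/3 ≈ -174.666667
Sxx = sum((xi-xbar)^2) = 640/3 ≈ 213.333333
b = Sxy / Sxx = -0.81875

-0.8188


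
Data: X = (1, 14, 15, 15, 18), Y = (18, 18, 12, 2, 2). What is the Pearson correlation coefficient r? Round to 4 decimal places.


r = sum((xi-xbar)(yi-ybar)) / sqrt(sum((xi-xbar)^2) * sum((yi-ybar)^2))
n = 5, xbar = 63/5 = 12.6, ybar = 52/5 = 10.4
Sxy = sum((xi-xbar)(yi-ybar)) = -139.2
Sxx = sum((xi-xbar)^2) = 177.2
Syy = sum((yi-ybar)^2) = 259.2
sqrt(Sxx*Syy) ≈ 214.313415
r = Sxy / sqrt(Sxx*Syy) = -139.2 / 214.313415 ≈ -0.649516

-0.6495


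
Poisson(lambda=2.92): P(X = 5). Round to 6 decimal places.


P = e^(-lam) * lam^k / k!
e^(-2.92) ≈ 0.05393369
lam^k = 2.92^5 ≈ 212.282531
k! = 5! = 120
P = 0.05393369 * 212.282531 / 120 ≈ 0.095410

0.095410


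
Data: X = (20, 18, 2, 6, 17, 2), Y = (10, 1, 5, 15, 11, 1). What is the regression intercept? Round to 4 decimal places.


a = ybar - b*xbar, where b = sum((xi-xbar)(yi-ybar)) / sum((xi-xbar)^2)
n = 6, xbar = 65/6 ≈ 10.833333, ybar = 43/6 ≈ 7.166667
Sxy = sum((xi-xbar)(yi-ybar)) = 247/6 ≈ 41.166667
Sxx = sum((xi-xbar)^2) = 2117/6 ≈ 352.833333
b = Sxy / Sxx = 247/2117 ≈ 0.116675
a = 7.166667 - 0.116675 * 10.833333 = 12496/2117 ≈ 5.902692

5.9027


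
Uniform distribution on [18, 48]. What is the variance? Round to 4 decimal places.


Var = (b-a)^2 / 12
(b-a)^2 = (48 - 18)^2 = 900
Var = 900/12 = 75

75.0000


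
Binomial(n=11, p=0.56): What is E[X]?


E[X] = n*p = 11 * 0.56 = 6.16

6.16


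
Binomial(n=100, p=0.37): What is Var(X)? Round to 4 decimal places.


Var = n*p*(1-p) = 100 * 0.37 * 0.63 = 23.31

23.3100


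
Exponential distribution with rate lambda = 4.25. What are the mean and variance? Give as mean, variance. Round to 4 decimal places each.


mean = 1/lam, var = 1/lam^2
mean = 1 / 4.25 = 4/17 ≈ 0.235294
lam^2 = 4.25^2 = 18.0625
var = 1 / 18.0625 = 16/289 ≈ 0.055363

0.2353, 0.0554


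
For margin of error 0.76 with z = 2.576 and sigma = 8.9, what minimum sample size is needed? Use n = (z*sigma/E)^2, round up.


z*sigma/E = 2.576 * 8.9 / 0.76 = 14329/475 ≈ 30.166316
(z*sigma/E)^2 ≈ 910.006608
round up: n = 911

911


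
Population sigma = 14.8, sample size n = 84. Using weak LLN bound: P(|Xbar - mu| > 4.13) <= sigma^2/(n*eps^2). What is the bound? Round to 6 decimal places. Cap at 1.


bound = min(1, sigma^2/(n*eps^2))
sigma^2 = 14.8^2 = 219.04
n*eps^2 = 84 * 4.13^2 = 84 * 17.0569 = 1432.7796
sigma^2/(n*eps^2) = 219.04 / 1432.7796 ≈ 0.15287767

0.152878


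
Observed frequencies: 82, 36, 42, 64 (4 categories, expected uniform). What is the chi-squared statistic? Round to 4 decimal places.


chi2 = sum((O-E)^2/E), E = total/4
total = 224, E = 224/4 = 56
(82 - 56)^2 / 56 = 676 / 56 = 169/14 ≈ 12.071429
(36 - 56)^2 / 56 = 400 / 56 = 50/7 ≈ 7.142857
(42 - 56)^2 / 56 = 196 / 56 = 3.5
(64 - 56)^2 / 56 = 64 / 56 = 8/7 ≈ 1.142857
chi2 = 167/7 ≈ 23.857143

23.8571


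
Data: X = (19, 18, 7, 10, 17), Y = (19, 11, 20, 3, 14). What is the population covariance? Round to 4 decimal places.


Cov = (1/n)*sum((xi-xbar)(yi-ybar))
n = 5, xbar = 71/5 = 14.2, ybar = 67/5 = 13.4
sum((xi-xbar)(yi-ybar)) = 15.6
Cov = 15.6 / 5 = 3.12

3.1200


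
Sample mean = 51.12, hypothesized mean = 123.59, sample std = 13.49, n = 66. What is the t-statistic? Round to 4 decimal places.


t = (xbar - mu0) / (s/sqrt(n))
xbar - mu0 = 51.12 - 123.59 = -72.47
sqrt(66) ≈ 8.12403840
s/sqrt(n) = 13.49 / 8.12403840 ≈ 1.66050421
t = -72.47 / 1.66050421 ≈ -43.643370

-43.6434


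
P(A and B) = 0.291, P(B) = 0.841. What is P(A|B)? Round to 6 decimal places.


P(A|B) = P(A and B) / P(B) = 0.291 / 0.841 = 291/841 ≈ 0.34601665

0.346017


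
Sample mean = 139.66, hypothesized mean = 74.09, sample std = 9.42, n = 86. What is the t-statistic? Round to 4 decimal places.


t = (xbar - mu0) / (s/sqrt(n))
xbar - mu0 = 139.66 - 74.09 = 65.57
sqrt(86) ≈ 9.27361850
s/sqrt(n) = 9.42 / 9.27361850 ≈ 1.01578472
t = 65.57 / 1.01578472 ≈ 64.551079

64.5511


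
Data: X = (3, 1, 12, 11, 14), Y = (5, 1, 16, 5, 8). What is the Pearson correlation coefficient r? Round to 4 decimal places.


r = sum((xi-xbar)(yi-ybar)) / sqrt(sum((xi-xbar)^2) * sum((yi-ybar)^2))
n = 5, xbar = 41/5 = 8.2, ybar = 35/5 = 7
Sxy = sum((xi-xbar)(yi-ybar)) = 88
Sxx = sum((xi-xbar)^2) = 134.8
Syy = sum((yi-ybar)^2) = 126
sqrt(Sxx*Syy) ≈ 130.325746
r = Sxy / sqrt(Sxx*Syy) = 88 / 130.325746 ≈ 0.675231

0.6752


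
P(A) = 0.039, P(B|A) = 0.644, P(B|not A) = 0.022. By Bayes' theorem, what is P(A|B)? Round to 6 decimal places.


P(A|B) = P(B|A)*P(A) / P(B), P(B) = P(B|A)*P(A) + P(B|not A)*P(not A)
P(B|A)*P(A) = 0.644 * 0.039 = 0.025116
P(B|not A)*P(not A) = 0.022 * 0.961 = 0.021142
P(B) = 0.025116 + 0.021142 = 0.046258
P(A|B) = 0.025116 / 0.046258 ≈ 0.54295473

0.542955


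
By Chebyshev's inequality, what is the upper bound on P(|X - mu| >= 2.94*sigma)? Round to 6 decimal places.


P <= 1/k^2
k^2 = 2.94^2 = 8.6436
1/k^2 = 1 / 8.6436 ≈ 0.11569254

0.115693


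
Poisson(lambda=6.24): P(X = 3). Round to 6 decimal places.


P = e^(-lam) * lam^k / k!
e^(-6.24) ≈ 0.001949856
lam^k = 6.24^3 = 242.970624
k! = 3! = 6
P = 0.001949856 * 242.970624 / 6 ≈ 0.078960

0.078960


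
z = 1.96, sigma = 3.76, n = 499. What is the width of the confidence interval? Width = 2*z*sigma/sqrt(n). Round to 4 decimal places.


width = 2*z*sigma/sqrt(n)
2*z*sigma = 2 * 1.96 * 3.76 = 14.7392
sqrt(499) ≈ 22.338308
width = 14.7392 / 22.338308 ≈ 0.659817

0.6598


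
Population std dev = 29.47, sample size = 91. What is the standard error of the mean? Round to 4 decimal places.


SE = sigma / sqrt(n)
sqrt(91) ≈ 9.539392
SE = 29.47 / 9.539392 ≈ 3.089295

3.0893


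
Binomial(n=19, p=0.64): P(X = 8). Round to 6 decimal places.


P = C(n,k) * p^k * (1-p)^(n-k)
C(19,8) = 75582
p^k = 0.64^8 ≈ 0.02814750
(1-p)^(n-k) = 0.36^11 ≈ 0.00001316217
P = 75582 * 0.02814750 * 0.00001316217 ≈ 0.028002

0.028002


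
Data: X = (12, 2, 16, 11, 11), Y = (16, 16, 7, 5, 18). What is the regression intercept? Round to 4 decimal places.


a = ybar - b*xbar, where b = sum((xi-xbar)(yi-ybar)) / sum((xi-xbar)^2)
n = 5, xbar = 52/5 = 10.4, ybar = 62/5 = 12.4
Sxy = sum((xi-xbar)(yi-ybar)) = -55.8
Sxx = sum((xi-xbar)^2) = 105.2
b = Sxy / Sxx = -279/526 ≈ -0.530418
a = 12.4 - (-0.530418) * 10.4 = 4712/263 ≈ 17.916350

17.9163


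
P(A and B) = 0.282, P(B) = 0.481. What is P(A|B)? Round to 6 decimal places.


P(A|B) = P(A and B) / P(B) = 0.282 / 0.481 = 282/481 ≈ 0.58627859

0.586279


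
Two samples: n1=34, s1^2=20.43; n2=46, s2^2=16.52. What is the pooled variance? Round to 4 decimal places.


sp^2 = ((n1-1)*s1^2 + (n2-1)*s2^2)/(n1+n2-2)
(n1-1)*s1^2 = 33 * 20.43 = 674.19
(n2-1)*s2^2 = 45 * 16.52 = 743.4
numerator = 674.19 + 743.4 = 1417.59
n1+n2-2 = 78
sp^2 = 1417.59 / 78 = 47253/2600 ≈ 18.174231

18.1742


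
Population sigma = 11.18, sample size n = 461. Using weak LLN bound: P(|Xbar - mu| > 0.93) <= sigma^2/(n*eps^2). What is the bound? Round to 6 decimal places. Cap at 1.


bound = min(1, sigma^2/(n*eps^2))
sigma^2 = 11.18^2 = 124.9924
n*eps^2 = 461 * 0.93^2 = 461 * 0.8649 = 398.7189
sigma^2/(n*eps^2) = 124.9924 / 398.7189 ≈ 0.31348501

0.313485


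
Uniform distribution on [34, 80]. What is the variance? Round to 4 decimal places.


Var = (b-a)^2 / 12
(b-a)^2 = (80 - 34)^2 = 2116
Var = 2116/12 ≈ 176.333333

176.3333


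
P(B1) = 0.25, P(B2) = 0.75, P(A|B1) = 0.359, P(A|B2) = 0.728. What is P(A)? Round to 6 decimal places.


P(A) = P(A|B1)*P(B1) + P(A|B2)*P(B2)
P(A|B1)*P(B1) = 0.359 * 0.25 = 0.08975
P(A|B2)*P(B2) = 0.728 * 0.75 = 0.546
P(A) = 0.08975 + 0.546 = 0.63575

0.635750


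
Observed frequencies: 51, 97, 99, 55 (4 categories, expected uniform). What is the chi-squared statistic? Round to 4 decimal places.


chi2 = sum((O-E)^2/E), E = total/4
total = 302, E = 302/4 = 75.5
(51 - 75.5)^2 / 75.5 = 600.25 / 75.5 = 2401/302 ≈ 7.950331
(97 - 75.5)^2 / 75.5 = 462.25 / 75.5 = 1849/302 ≈ 6.122517
(99 - 75.5)^2 / 75.5 = 552.25 / 75.5 = 2209/302 ≈ 7.314570
(55 - 75.5)^2 / 75.5 = 420.25 / 75.5 = 1681/302 ≈ 5.566225
chi2 = 4070/151 ≈ 26.953642

26.9536


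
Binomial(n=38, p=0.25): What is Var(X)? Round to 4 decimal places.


Var = n*p*(1-p) = 38 * 0.25 * 0.75 = 7.125

7.1250


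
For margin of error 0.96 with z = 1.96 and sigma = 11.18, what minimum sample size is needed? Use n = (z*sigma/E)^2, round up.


z*sigma/E = 1.96 * 11.18 / 0.96 = 27391/1200 ≈ 22.825833
(z*sigma/E)^2 ≈ 521.018667
round up: n = 522

522


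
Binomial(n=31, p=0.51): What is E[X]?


E[X] = n*p = 31 * 0.51 = 15.81

15.81


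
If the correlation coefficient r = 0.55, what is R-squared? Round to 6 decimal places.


R^2 = r^2 = (0.55)^2 = 0.3025

0.302500


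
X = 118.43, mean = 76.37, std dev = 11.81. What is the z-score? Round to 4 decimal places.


z = (X - mu) / sigma
X - mu = 118.43 - 76.37 = 42.06
z = 42.06 / 11.81 = 4206/1181 ≈ 3.561389

3.5614


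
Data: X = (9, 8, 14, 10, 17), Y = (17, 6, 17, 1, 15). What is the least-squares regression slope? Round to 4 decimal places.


b = sum((xi-xbar)(yi-ybar)) / sum((xi-xbar)^2)
n = 5, xbar = 58/5 = 11.6, ybar = 56/5 = 11.2
Sxy = sum((xi-xbar)(yi-ybar)) = 54.4
Sxx = sum((xi-xbar)^2) = 57.2
b = Sxy / Sxx = 136/143 ≈ 0.951049

0.9510


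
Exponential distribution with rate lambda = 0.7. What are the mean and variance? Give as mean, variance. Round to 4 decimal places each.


mean = 1/lam, var = 1/lam^2
mean = 1 / 0.7 = 10/7 ≈ 1.428571
lam^2 = 0.7^2 = 0.49
var = 1 / 0.49 = 100/49 ≈ 2.040816

1.4286, 2.0408


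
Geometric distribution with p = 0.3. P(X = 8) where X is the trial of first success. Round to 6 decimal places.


P = (1-p)^(k-1) * p
(1-p)^(k-1) = 0.7^7 = 0.0823543
P = 0.0823543 * 0.3 = 0.02470629

0.024706


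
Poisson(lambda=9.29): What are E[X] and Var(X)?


E[X] = Var(X) = lambda = 9.29

9.29, 9.29


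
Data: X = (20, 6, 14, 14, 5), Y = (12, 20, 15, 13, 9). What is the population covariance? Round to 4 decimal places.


Cov = (1/n)*sum((xi-xbar)(yi-ybar))
n = 5, xbar = 59/5 = 11.8, ybar = 69/5 = 13.8
sum((xi-xbar)(yi-ybar)) = -17.2
Cov = -17.2 / 5 = -3.44

-3.4400


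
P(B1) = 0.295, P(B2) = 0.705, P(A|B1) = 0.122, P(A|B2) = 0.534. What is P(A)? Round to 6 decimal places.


P(A) = P(A|B1)*P(B1) + P(A|B2)*P(B2)
P(A|B1)*P(B1) = 0.122 * 0.295 = 0.03599
P(A|B2)*P(B2) = 0.534 * 0.705 = 0.37647
P(A) = 0.03599 + 0.37647 = 0.41246

0.412460


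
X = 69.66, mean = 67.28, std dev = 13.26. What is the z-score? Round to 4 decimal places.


z = (X - mu) / sigma
X - mu = 69.66 - 67.28 = 2.38
z = 2.38 / 13.26 = 7/39 ≈ 0.179487

0.1795


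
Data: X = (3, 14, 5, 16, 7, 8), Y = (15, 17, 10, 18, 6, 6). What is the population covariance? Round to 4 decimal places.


Cov = (1/n)*sum((xi-xbar)(yi-ybar))
n = 6, xbar = 53/6 ≈ 8.833333, ybar = 72/6 = 12
sum((xi-xbar)(yi-ybar)) = 75
Cov = 75 / 6 = 12.5

12.5000


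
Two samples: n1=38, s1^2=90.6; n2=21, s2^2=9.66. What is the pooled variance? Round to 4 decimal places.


sp^2 = ((n1-1)*s1^2 + (n2-1)*s2^2)/(n1+n2-2)
(n1-1)*s1^2 = 37 * 90.6 = 3352.2
(n2-1)*s2^2 = 20 * 9.66 = 193.2
numerator = 3352.2 + 193.2 = 3545.4
n1+n2-2 = 57
sp^2 = 3545.4 / 57 = 62.2

62.2000


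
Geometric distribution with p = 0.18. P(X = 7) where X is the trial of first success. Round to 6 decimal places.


P = (1-p)^(k-1) * p
(1-p)^(k-1) = 0.82^6 ≈ 0.3040067
P = 0.3040067 * 0.18 ≈ 0.05472120

0.054721


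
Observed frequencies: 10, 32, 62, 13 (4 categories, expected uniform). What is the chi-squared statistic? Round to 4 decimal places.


chi2 = sum((O-E)^2/E), E = total/4
total = 117, E = 117/4 = 29.25
(10 - 29.25)^2 / 29.25 = 370.5625 / 29.25 = 5929/468 ≈ 12.668803
(32 - 29.25)^2 / 29.25 = 7.5625 / 29.25 = 121/468 ≈ 0.258547
(62 - 29.25)^2 / 29.25 = 1072.5625 / 29.25 = 17161/468 ≈ 36.668803
(13 - 29.25)^2 / 29.25 = 264.0625 / 29.25 = 325/36 ≈ 9.027778
chi2 = 6859/117 ≈ 58.623932

58.6239


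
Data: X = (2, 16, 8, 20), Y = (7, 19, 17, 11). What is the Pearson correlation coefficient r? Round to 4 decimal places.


r = sum((xi-xbar)(yi-ybar)) / sqrt(sum((xi-xbar)^2) * sum((yi-ybar)^2))
n = 4, xbar = 46/4 = 11.5, ybar = 54/4 = 13.5
Sxy = sum((xi-xbar)(yi-ybar)) = 53
Sxx = sum((xi-xbar)^2) = 195
Syy = sum((yi-ybar)^2) = 91
sqrt(Sxx*Syy) ≈ 133.210360
r = Sxy / sqrt(Sxx*Syy) = 53 / 133.210360 ≈ 0.397867

0.3979


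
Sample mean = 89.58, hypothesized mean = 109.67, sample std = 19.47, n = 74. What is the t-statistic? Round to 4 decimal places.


t = (xbar - mu0) / (s/sqrt(n))
xbar - mu0 = 89.58 - 109.67 = -20.09
sqrt(74) ≈ 8.60232527
s/sqrt(n) = 19.47 / 8.60232527 ≈ 2.26334153
t = -20.09 / 2.26334153 ≈ -8.876257

-8.8763


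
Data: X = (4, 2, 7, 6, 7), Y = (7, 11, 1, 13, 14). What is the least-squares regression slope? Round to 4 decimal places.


b = sum((xi-xbar)(yi-ybar)) / sum((xi-xbar)^2)
n = 5, xbar = 26/5 = 5.2, ybar = 46/5 = 9.2
Sxy = sum((xi-xbar)(yi-ybar)) = -6.2
Sxx = sum((xi-xbar)^2) = 18.8
b = Sxy / Sxx = -31/94 ≈ -0.329787

-0.3298


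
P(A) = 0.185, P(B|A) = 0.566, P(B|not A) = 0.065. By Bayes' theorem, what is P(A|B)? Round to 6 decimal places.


P(A|B) = P(B|A)*P(A) / P(B), P(B) = P(B|A)*P(A) + P(B|not A)*P(not A)
P(B|A)*P(A) = 0.566 * 0.185 = 0.10471
P(B|not A)*P(not A) = 0.065 * 0.815 = 0.052975
P(B) = 0.10471 + 0.052975 = 0.157685
P(A|B) = 0.10471 / 0.157685 ≈ 0.66404541

0.664045


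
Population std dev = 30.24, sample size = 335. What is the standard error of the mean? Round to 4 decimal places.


SE = sigma / sqrt(n)
sqrt(335) ≈ 18.303005
SE = 30.24 / 18.303005 ≈ 1.652188

1.6522


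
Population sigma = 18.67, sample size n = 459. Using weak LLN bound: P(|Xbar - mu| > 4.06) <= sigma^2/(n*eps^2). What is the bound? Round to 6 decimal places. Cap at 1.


bound = min(1, sigma^2/(n*eps^2))
sigma^2 = 18.67^2 = 348.5689
n*eps^2 = 459 * 4.06^2 = 459 * 16.4836 = 7565.9724
sigma^2/(n*eps^2) = 348.5689 / 7565.9724 ≈ 0.04607060

0.046071


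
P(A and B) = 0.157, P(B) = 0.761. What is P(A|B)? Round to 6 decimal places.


P(A|B) = P(A and B) / P(B) = 0.157 / 0.761 = 157/761 ≈ 0.20630749

0.206307


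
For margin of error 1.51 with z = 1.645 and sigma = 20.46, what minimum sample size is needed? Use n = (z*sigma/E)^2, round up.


z*sigma/E = 1.645 * 20.46 / 1.51 ≈ 22.289205
(z*sigma/E)^2 ≈ 496.808673
round up: n = 497

497


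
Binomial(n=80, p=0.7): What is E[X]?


E[X] = n*p = 80 * 0.7 = 56

56


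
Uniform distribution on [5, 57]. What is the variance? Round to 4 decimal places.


Var = (b-a)^2 / 12
(b-a)^2 = (57 - 5)^2 = 2704
Var = 2704/12 ≈ 225.333333

225.3333


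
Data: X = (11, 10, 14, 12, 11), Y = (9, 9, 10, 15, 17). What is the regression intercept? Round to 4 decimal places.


a = ybar - b*xbar, where b = sum((xi-xbar)(yi-ybar)) / sum((xi-xbar)^2)
n = 5, xbar = 58/5 = 11.6, ybar = 60/5 = 12
Sxy = sum((xi-xbar)(yi-ybar)) = 0
Sxx = sum((xi-xbar)^2) = 9.2
b = Sxy / Sxx = 0
a = 12 - 0 * 11.6 = 12

12.0000


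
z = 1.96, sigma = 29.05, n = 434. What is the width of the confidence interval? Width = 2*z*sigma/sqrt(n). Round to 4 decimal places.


width = 2*z*sigma/sqrt(n)
2*z*sigma = 2 * 1.96 * 29.05 = 113.876
sqrt(434) ≈ 20.832667
width = 113.876 / 20.832667 ≈ 5.466223

5.4662


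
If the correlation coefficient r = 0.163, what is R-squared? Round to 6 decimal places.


R^2 = r^2 = (0.163)^2 = 0.026569

0.026569


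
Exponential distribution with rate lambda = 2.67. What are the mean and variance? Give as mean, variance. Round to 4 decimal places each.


mean = 1/lam, var = 1/lam^2
mean = 1 / 2.67 = 100/267 ≈ 0.374532
lam^2 = 2.67^2 = 7.1289
var = 1 / 7.1289 ≈ 0.140274

0.3745, 0.1403


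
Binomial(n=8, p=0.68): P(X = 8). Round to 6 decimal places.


P = C(n,k) * p^k * (1-p)^(n-k)
C(8,8) = 1
p^k = 0.68^8 ≈ 0.04571632
(1-p)^(n-k) = 0.32^0 = 1
P = 1 * 0.04571632 * 1 ≈ 0.045716

0.045716


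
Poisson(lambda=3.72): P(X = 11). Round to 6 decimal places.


P = e^(-lam) * lam^k / k!
e^(-3.72) ≈ 0.02423397
lam^k = 3.72^11 ≈ 1887871.102046
k! = 11! = 39916800
P = 0.02423397 * 1887871.102046 / 39916800 ≈ 0.001146

0.001146


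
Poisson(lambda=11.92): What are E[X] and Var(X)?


E[X] = Var(X) = lambda = 11.92

11.92, 11.92


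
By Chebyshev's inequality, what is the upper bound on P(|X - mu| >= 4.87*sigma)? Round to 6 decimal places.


P <= 1/k^2
k^2 = 4.87^2 = 23.7169
1/k^2 = 1 / 23.7169 ≈ 0.04216403

0.042164


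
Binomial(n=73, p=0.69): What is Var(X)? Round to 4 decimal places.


Var = n*p*(1-p) = 73 * 0.69 * 0.31 = 15.6147

15.6147


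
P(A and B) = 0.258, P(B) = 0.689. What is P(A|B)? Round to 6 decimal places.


P(A|B) = P(A and B) / P(B) = 0.258 / 0.689 = 258/689 ≈ 0.37445573

0.374456


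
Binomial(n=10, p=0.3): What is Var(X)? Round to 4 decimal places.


Var = n*p*(1-p) = 10 * 0.3 * 0.7 = 2.1

2.1000


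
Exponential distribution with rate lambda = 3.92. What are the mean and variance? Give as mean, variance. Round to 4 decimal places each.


mean = 1/lam, var = 1/lam^2
mean = 1 / 3.92 = 25/98 ≈ 0.255102
lam^2 = 3.92^2 = 15.3664
var = 1 / 15.3664 = 625/9604 ≈ 0.065077

0.2551, 0.0651


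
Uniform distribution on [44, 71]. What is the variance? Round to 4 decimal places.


Var = (b-a)^2 / 12
(b-a)^2 = (71 - 44)^2 = 729
Var = 729/12 = 60.75

60.7500


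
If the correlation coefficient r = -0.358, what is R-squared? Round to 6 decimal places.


R^2 = r^2 = (-0.358)^2 = 0.128164

0.128164


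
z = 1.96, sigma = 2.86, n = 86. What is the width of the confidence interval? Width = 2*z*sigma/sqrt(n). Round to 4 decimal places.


width = 2*z*sigma/sqrt(n)
2*z*sigma = 2 * 1.96 * 2.86 = 11.2112
sqrt(86) ≈ 9.273618
width = 11.2112 / 9.273618 ≈ 1.208935

1.2089


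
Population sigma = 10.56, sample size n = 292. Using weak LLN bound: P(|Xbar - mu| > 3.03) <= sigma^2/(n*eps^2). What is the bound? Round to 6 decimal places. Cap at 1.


bound = min(1, sigma^2/(n*eps^2))
sigma^2 = 10.56^2 = 111.5136
n*eps^2 = 292 * 3.03^2 = 292 * 9.1809 = 2680.8228
sigma^2/(n*eps^2) = 111.5136 / 2680.8228 ≈ 0.04159678

0.041597


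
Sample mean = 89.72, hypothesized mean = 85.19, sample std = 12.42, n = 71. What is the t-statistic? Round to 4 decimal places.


t = (xbar - mu0) / (s/sqrt(n))
xbar - mu0 = 89.72 - 85.19 = 4.53
sqrt(71) ≈ 8.42614977
s/sqrt(n) = 12.42 / 8.42614977 ≈ 1.47398282
t = 4.53 / 1.47398282 ≈ 3.073306

3.0733


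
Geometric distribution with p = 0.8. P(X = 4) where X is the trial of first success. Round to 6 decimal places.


P = (1-p)^(k-1) * p
(1-p)^(k-1) = 0.2^3 = 0.008
P = 0.008 * 0.8 = 0.0064

0.006400


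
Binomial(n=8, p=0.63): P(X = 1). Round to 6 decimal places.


P = C(n,k) * p^k * (1-p)^(n-k)
C(8,1) = 8
p^k = 0.63^1 = 0.63
(1-p)^(n-k) = 0.37^7 ≈ 0.0009493188
P = 8 * 0.63 * 0.0009493188 ≈ 0.004785

0.004785


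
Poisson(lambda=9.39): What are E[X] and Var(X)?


E[X] = Var(X) = lambda = 9.39

9.39, 9.39


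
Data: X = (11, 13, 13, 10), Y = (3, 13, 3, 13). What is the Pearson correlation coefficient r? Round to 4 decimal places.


r = sum((xi-xbar)(yi-ybar)) / sqrt(sum((xi-xbar)^2) * sum((yi-ybar)^2))
n = 4, xbar = 47/4 = 11.75, ybar = 32/4 = 8
Sxy = sum((xi-xbar)(yi-ybar)) = -5
Sxx = sum((xi-xbar)^2) = 6.75
Syy = sum((yi-ybar)^2) = 100
sqrt(Sxx*Syy) ≈ 25.980762
r = Sxy / sqrt(Sxx*Syy) = -5 / 25.980762 ≈ -0.192450

-0.1925


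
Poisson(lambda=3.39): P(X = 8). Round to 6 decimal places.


P = e^(-lam) * lam^k / k!
e^(-3.39) ≈ 0.03370868
lam^k = 3.39^8 ≈ 17442.052350
k! = 8! = 40320
P = 0.03370868 * 17442.052350 / 40320 ≈ 0.014582

0.014582


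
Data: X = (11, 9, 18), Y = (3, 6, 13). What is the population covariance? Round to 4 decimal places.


Cov = (1/n)*sum((xi-xbar)(yi-ybar))
n = 3, xbar = 38/3 ≈ 12.666667, ybar = 22/3 ≈ 7.333333
sum((xi-xbar)(yi-ybar)) = 127/3 ≈ 42.333333
Cov = 42.333333 / 3 = 127/9 ≈ 14.111111

14.1111


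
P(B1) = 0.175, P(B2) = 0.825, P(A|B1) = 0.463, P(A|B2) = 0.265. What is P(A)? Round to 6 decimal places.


P(A) = P(A|B1)*P(B1) + P(A|B2)*P(B2)
P(A|B1)*P(B1) = 0.463 * 0.175 = 0.081025
P(A|B2)*P(B2) = 0.265 * 0.825 = 0.218625
P(A) = 0.081025 + 0.218625 = 0.29965

0.299650


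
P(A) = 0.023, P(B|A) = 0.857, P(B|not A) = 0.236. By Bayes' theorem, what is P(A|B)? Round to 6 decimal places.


P(A|B) = P(B|A)*P(A) / P(B), P(B) = P(B|A)*P(A) + P(B|not A)*P(not A)
P(B|A)*P(A) = 0.857 * 0.023 = 0.019711
P(B|not A)*P(not A) = 0.236 * 0.977 = 0.230572
P(B) = 0.019711 + 0.230572 = 0.250283
P(A|B) = 0.019711 / 0.250283 ≈ 0.07875485

0.078755


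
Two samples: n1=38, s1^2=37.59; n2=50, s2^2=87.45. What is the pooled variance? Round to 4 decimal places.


sp^2 = ((n1-1)*s1^2 + (n2-1)*s2^2)/(n1+n2-2)
(n1-1)*s1^2 = 37 * 37.59 = 1390.83
(n2-1)*s2^2 = 49 * 87.45 = 4285.05
numerator = 1390.83 + 4285.05 = 5675.88
n1+n2-2 = 86
sp^2 = 5675.88 / 86 = 141897/2150 ≈ 65.998605

65.9986


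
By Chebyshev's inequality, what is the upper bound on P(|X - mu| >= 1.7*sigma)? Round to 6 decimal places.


P <= 1/k^2
k^2 = 1.7^2 = 2.89
1/k^2 = 1 / 2.89 = 100/289 ≈ 0.34602076

0.346021


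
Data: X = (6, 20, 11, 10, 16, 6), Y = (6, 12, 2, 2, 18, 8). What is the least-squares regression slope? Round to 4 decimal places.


b = sum((xi-xbar)(yi-ybar)) / sum((xi-xbar)^2)
n = 6, xbar = 69/6 = 11.5, ybar = 48/6 = 8
Sxy = sum((xi-xbar)(yi-ybar)) = 102
Sxx = sum((xi-xbar)^2) = 155.5
b = Sxy / Sxx = 204/311 ≈ 0.655949

0.6559


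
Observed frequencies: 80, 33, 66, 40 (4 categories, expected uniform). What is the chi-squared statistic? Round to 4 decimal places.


chi2 = sum((O-E)^2/E), E = total/4
total = 219, E = 219/4 = 54.75
(80 - 54.75)^2 / 54.75 = 637.5625 / 54.75 = 10201/876 ≈ 11.644977
(33 - 54.75)^2 / 54.75 = 473.0625 / 54.75 = 2523/292 ≈ 8.640411
(66 - 54.75)^2 / 54.75 = 126.5625 / 54.75 = 675/292 ≈ 2.311644
(40 - 54.75)^2 / 54.75 = 217.5625 / 54.75 = 3481/876 ≈ 3.973744
chi2 = 5819/219 ≈ 26.570776

26.5708


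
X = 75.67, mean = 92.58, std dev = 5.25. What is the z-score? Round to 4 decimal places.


z = (X - mu) / sigma
X - mu = 75.67 - 92.58 = -16.91
z = -16.91 / 5.25 = -1691/525 ≈ -3.220952

-3.2210


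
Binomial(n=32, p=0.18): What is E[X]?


E[X] = n*p = 32 * 0.18 = 5.76

5.76


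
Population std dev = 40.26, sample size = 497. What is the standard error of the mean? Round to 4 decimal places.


SE = sigma / sqrt(n)
sqrt(497) ≈ 22.293497
SE = 40.26 / 22.293497 ≈ 1.805908

1.8059


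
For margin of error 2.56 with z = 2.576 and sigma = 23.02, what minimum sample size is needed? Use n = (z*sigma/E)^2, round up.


z*sigma/E = 2.576 * 23.02 / 2.56 = 23.163875
(z*sigma/E)^2 ≈ 536.565105
round up: n = 537

537


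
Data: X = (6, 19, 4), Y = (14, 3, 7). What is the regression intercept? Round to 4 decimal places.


a = ybar - b*xbar, where b = sum((xi-xbar)(yi-ybar)) / sum((xi-xbar)^2)
n = 3, xbar = 29/3 ≈ 9.666667, ybar = 24/3 = 8
Sxy = sum((xi-xbar)(yi-ybar)) = -63
Sxx = sum((xi-xbar)^2) = 398/3 ≈ 132.666667
b = Sxy / Sxx = -189/398 ≈ -0.474874
a = 8 - (-0.474874) * 9.666667 = 5011/398 ≈ 12.590452

12.5905


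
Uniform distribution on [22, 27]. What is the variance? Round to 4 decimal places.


Var = (b-a)^2 / 12
(b-a)^2 = (27 - 22)^2 = 25
Var = 25/12 ≈ 2.083333

2.0833


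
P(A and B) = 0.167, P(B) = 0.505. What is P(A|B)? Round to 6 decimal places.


P(A|B) = P(A and B) / P(B) = 0.167 / 0.505 = 167/505 ≈ 0.33069307

0.330693
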